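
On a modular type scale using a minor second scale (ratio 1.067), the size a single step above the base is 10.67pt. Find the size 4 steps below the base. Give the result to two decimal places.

7.72pt

10.67 ÷ 1.067⁵ = 10.67 ÷ 1.38300 ≈ 7.715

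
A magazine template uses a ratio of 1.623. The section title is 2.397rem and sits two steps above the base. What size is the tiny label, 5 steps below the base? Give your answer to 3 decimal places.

2.397 ÷ 1.623⁷ = 2.397 ÷ 29.66399 ≈ 0.081

0.081rem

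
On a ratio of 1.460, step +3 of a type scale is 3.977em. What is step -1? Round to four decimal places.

0.8753em

Moving from step +3 to step -1 is 4 steps down, so divide by r⁴.
3.977 ÷ 1.460⁴ = 3.977 ÷ 4.54372 ≈ 0.8753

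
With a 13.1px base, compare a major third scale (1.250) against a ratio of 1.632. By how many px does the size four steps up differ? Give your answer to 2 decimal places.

Major third: 13.1 × 1.250⁴ = 31.9824px
At 1.632: 13.1 × 1.632⁴ = 92.9291px
Difference: 92.9291 − 31.9824 = 60.9467px

60.95px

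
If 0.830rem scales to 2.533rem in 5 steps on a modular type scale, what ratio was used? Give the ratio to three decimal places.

1.250

r⁵ = 2.533 / 0.830, so r = (2.533/0.830)^(1/5).
r = 3.0518^(1/5) ≈ 1.2500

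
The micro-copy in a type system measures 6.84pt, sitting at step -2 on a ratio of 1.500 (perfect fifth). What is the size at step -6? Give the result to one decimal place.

Moving from step -2 to step -6 is 4 steps down, so divide by r⁴.
6.84 ÷ 1.500⁴ = 6.84 ÷ 5.06250 ≈ 1.351

1.4pt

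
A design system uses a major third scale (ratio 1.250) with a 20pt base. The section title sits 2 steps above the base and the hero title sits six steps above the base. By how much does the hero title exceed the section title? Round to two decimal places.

Step 2: 20.0 × 1.250² = 31.2500pt
Step 6: 20.0 × 1.250⁶ = 76.2939pt
Difference: 76.2939 − 31.2500 = 45.0439pt

45.04pt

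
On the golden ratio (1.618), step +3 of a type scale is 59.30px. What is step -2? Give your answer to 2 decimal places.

5.35px

Moving from step +3 to step -2 is 5 steps down, so divide by r⁵.
59.30 ÷ 1.618⁵ = 59.30 ÷ 11.08901 ≈ 5.348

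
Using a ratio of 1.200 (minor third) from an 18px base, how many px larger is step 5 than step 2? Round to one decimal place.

Step 2: 18.0 × 1.200² = 25.920px
Step 5: 18.0 × 1.200⁵ = 44.790px
Difference: 44.790 − 25.920 = 18.870px

18.9px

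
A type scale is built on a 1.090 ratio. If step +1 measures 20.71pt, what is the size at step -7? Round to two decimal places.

20.71 ÷ 1.090⁸ = 20.71 ÷ 1.99256 ≈ 10.394

10.39pt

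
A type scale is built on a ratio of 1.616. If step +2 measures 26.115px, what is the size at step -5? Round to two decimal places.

0.91px

The gap is -5 − (2) = -7 steps, so the factor is 1.616^-7.
26.115 ÷ 1.616⁷ = 26.115 ÷ 28.77991 ≈ 0.907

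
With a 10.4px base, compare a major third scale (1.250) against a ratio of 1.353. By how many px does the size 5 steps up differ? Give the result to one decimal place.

Major third: 10.4 × 1.250⁵ = 31.738px
At 1.353: 10.4 × 1.353⁵ = 47.154px
Difference: 47.154 − 31.738 = 15.416px

15.4px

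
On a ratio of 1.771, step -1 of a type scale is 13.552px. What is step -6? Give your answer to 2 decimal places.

Moving from step -1 to step -6 is 5 steps down, so divide by r⁵.
13.552 ÷ 1.771⁵ = 13.552 ÷ 17.42179 ≈ 0.778

0.78px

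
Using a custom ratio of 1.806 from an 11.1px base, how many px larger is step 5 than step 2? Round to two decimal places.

177.06px

Step 2: 11.1 × 1.806² = 36.2042px
Step 5: 11.1 × 1.806⁵ = 213.2611px
Difference: 213.2611 − 36.2042 = 177.0569px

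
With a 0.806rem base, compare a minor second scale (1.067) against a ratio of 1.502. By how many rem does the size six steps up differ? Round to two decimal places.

Minor second: 0.806 × 1.067⁶ = 1.1894rem
At 1.502: 0.806 × 1.502⁶ = 9.2545rem
Difference: 9.2545 − 1.1894 = 8.0651rem

8.07rem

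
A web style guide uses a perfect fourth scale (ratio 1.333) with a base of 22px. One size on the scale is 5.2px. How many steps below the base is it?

5

1.333ⁿ = 22 / 5.2 = 4.2308
n = ln(4.2308) / ln(1.333) = 1.4424 / 0.2874 ≈ 5.02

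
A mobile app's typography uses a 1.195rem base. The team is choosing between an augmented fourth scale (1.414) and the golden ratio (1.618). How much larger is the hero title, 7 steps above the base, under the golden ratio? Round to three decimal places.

21.185rem

Augmented fourth: 1.195 × 1.414⁷ = 13.50560rem
Golden ratio: 1.195 × 1.618⁷ = 34.69106rem
Difference: 34.69106 − 13.50560 = 21.18546rem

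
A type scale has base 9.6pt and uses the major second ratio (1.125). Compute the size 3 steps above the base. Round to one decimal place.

Every step multiplies by the scale ratio.
9.6 × 1.125³ = 9.6 × 1.42383 ≈ 13.67

13.7pt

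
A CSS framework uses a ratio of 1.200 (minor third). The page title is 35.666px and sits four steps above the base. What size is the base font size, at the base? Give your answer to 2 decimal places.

17.20px

The gap is 0 − (4) = -4 steps, so the factor is 1.200^-4.
35.666 ÷ 1.200⁴ = 35.666 ÷ 2.07360 ≈ 17.200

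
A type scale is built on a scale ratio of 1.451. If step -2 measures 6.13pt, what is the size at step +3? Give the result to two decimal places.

The gap is 3 − (-2) = 5 steps, so the factor is 1.451^5.
6.13 × 1.451⁵ = 6.13 × 6.43187 ≈ 39.427

39.43pt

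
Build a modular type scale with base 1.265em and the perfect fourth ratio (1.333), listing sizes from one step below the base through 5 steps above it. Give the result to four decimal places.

0.9490em, 1.2650em, 1.6862em, 2.2478em, 2.9963em, 3.9940em, 5.3240em

Step -1: 1.265 ÷ 1.333 = 0.9490
Step 0: 1.265em
Step 1: 1.265 × 1.333 = 1.6862
Step 2: 1.265 × 1.333² = 2.2478
Step 3: 1.265 × 1.333³ = 2.9963
Step 4: 1.265 × 1.333⁴ = 3.9940
Step 5: 1.265 × 1.333⁵ = 5.3240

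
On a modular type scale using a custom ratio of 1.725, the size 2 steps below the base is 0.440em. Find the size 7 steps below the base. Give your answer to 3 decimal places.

0.029em

0.440 ÷ 1.725⁵ = 0.440 ÷ 15.27374 ≈ 0.029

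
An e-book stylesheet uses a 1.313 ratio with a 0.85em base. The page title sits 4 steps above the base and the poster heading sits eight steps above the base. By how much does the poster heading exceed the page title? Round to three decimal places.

Step 4: 0.85 × 1.313⁴ = 2.52626em
Step 8: 0.85 × 1.313⁸ = 7.50822em
Difference: 7.50822 − 2.52626 = 4.98196em

4.982em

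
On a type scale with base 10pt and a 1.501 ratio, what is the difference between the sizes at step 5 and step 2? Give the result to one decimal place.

Step 2: 10.0 × 1.501² = 22.530pt
Step 5: 10.0 × 1.501⁵ = 76.191pt
Difference: 76.191 − 22.530 = 53.661pt

53.7pt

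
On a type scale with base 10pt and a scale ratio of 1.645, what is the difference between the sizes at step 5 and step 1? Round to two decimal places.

Step 1: 10.0 × 1.645 = 16.4500pt
Step 5: 10.0 × 1.645⁵ = 120.4563pt
Difference: 120.4563 − 16.4500 = 104.0063pt

104.01pt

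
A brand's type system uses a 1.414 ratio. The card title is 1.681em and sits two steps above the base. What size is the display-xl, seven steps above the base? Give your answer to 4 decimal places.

9.5020em

The gap is 7 − (2) = 5 steps, so the factor is 1.414^5.
1.681 × 1.414⁵ = 1.681 × 5.65258 ≈ 9.5020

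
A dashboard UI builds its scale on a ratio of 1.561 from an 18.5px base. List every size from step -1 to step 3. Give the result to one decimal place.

11.9px, 18.5px, 28.9px, 45.1px, 70.4px

Step -1: 18.5 ÷ 1.561 = 11.9
Step 0: 18.5px
Step 1: 18.5 × 1.561 = 28.9
Step 2: 18.5 × 1.561² = 45.1
Step 3: 18.5 × 1.561³ = 70.4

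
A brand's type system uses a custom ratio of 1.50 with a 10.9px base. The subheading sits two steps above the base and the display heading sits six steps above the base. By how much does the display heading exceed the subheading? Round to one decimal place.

99.6px

Step 2: 10.9 × 1.50² = 24.525px
Step 6: 10.9 × 1.50⁶ = 124.158px
Difference: 124.158 − 24.525 = 99.633px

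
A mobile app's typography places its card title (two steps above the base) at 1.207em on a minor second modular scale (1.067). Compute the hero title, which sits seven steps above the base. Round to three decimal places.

Moving from step +2 to step +7 is 5 steps up, so multiply by r⁵.
1.207 × 1.067⁵ = 1.207 × 1.38300 ≈ 1.669

1.669em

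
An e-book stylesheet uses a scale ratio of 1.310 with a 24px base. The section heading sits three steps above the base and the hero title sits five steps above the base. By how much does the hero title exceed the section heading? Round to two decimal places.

38.64px

Step 3: 24.0 × 1.310³ = 53.9542px
Step 5: 24.0 × 1.310⁵ = 92.5908px
Difference: 92.5908 − 53.9542 = 38.6366px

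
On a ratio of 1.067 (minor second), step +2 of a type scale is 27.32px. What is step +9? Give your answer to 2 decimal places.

Moving from step +2 to step +9 is 7 steps up, so multiply by r⁷.
27.32 × 1.067⁷ = 27.32 × 1.57453 ≈ 43.016

43.02px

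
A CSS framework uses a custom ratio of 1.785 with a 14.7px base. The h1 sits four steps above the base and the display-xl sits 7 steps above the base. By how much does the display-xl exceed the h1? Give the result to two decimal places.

Step 4: 14.7 × 1.785⁴ = 149.2348px
Step 7: 14.7 × 1.785⁷ = 848.7599px
Difference: 848.7599 − 149.2348 = 699.5251px

699.53px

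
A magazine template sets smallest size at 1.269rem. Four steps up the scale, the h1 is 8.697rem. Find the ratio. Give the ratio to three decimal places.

The ratio satisfies 1.269 × r⁴ = 8.697, so r = (8.697 / 1.269)^(1/4).
r = 6.8534^(1/4) ≈ 1.6180

1.618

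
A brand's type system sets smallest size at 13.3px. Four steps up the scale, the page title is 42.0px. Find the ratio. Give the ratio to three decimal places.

1.333

r⁴ = 42.0 / 13.3, so r = (42.0/13.3)^(1/4).
r = 3.1579^(1/4) ≈ 1.3331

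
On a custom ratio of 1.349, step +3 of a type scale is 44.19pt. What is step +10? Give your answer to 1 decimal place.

44.19 × 1.349⁷ = 44.19 × 8.12987 ≈ 359.259

359.3pt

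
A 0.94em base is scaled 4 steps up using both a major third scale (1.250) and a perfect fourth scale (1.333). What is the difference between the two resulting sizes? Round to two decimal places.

Major third: 0.94 × 1.250⁴ = 2.2949em
Perfect fourth: 0.94 × 1.333⁴ = 2.9679em
Difference: 2.9679 − 2.2949 = 0.6730em

0.67em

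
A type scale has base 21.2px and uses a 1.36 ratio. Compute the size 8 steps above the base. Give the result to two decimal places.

248.11px

Each step on a modular scale multiplies by the ratio, so the size n steps from the base is base × ratioⁿ.
21.2 × 1.36⁸ = 21.2 × 11.70338 ≈ 248.11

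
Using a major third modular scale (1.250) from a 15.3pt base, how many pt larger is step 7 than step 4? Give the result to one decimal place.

Step 4: 15.3 × 1.250⁴ = 37.354pt
Step 7: 15.3 × 1.250⁷ = 72.956pt
Difference: 72.956 − 37.354 = 35.602pt

35.6pt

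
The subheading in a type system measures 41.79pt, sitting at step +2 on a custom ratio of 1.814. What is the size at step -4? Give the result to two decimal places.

Moving from step +2 to step -4 is 6 steps down, so divide by r⁶.
41.79 ÷ 1.814⁶ = 41.79 ÷ 35.63065 ≈ 1.173

1.17pt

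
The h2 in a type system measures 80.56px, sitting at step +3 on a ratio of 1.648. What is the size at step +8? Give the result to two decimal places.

979.28px

Moving from step +3 to step +8 is 5 steps up, so multiply by r⁵.
80.56 × 1.648⁵ = 80.56 × 12.15587 ≈ 979.277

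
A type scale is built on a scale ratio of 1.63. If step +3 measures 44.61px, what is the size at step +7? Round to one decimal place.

314.9px

44.61 × 1.63⁴ = 44.61 × 7.05912 ≈ 314.907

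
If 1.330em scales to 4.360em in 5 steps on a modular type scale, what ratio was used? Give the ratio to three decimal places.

1.268

The ratio satisfies 1.330 × r⁵ = 4.360, so r = (4.360 / 1.330)^(1/5).
r = 3.2782^(1/5) ≈ 1.2680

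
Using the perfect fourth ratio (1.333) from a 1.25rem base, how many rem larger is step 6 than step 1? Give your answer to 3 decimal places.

5.347rem

Step 1: 1.25 × 1.333 = 1.66625rem
Step 6: 1.25 × 1.333⁶ = 7.01279rem
Difference: 7.01279 − 1.66625 = 5.34654rem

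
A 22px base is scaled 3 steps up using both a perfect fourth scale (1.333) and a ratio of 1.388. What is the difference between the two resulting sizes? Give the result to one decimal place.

Perfect fourth: 22.0 × 1.333³ = 52.109px
At 1.388: 22.0 × 1.388³ = 58.829px
Difference: 58.829 − 52.109 = 6.720px

6.7px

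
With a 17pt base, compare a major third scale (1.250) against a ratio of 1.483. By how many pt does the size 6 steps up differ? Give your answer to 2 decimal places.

115.99pt

Major third: 17.0 × 1.250⁶ = 64.8499pt
At 1.483: 17.0 × 1.483⁶ = 180.8406pt
Difference: 180.8406 − 64.8499 = 115.9907pt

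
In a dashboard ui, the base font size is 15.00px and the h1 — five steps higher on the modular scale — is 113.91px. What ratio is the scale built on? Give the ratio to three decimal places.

r⁵ = 113.91 / 15.00, so r = (113.91/15.00)^(1/5).
r = 7.5940^(1/5) ≈ 1.5000

1.500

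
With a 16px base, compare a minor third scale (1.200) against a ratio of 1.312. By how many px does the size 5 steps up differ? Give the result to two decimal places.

Minor third: 16.0 × 1.200⁵ = 39.8131px
At 1.312: 16.0 × 1.312⁵ = 62.1998px
Difference: 62.1998 − 39.8131 = 22.3867px

22.39px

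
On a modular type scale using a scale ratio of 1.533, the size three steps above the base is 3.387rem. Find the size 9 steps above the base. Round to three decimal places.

3.387 × 1.533⁶ = 3.387 × 12.97935 ≈ 43.961

43.961rem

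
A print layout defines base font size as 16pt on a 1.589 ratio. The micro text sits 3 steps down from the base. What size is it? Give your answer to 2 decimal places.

3.99pt

16.0 ÷ 1.589³ = 16.0 ÷ 4.01210 ≈ 3.99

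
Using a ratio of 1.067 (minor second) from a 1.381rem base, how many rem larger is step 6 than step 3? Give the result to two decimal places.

0.36rem

Step 3: 1.381 × 1.067³ = 1.6776rem
Step 6: 1.381 × 1.067⁶ = 2.0379rem
Difference: 2.0379 − 1.6776 = 0.3603rem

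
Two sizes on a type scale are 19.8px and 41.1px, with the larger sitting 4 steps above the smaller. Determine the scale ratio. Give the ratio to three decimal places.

1.200

The ratio satisfies 19.8 × r⁴ = 41.1, so r = (41.1 / 19.8)^(1/4).
r = 2.0758^(1/4) ≈ 1.2003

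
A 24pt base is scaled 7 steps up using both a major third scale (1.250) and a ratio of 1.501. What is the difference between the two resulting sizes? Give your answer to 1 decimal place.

Major third: 24.0 × 1.250⁷ = 114.441pt
At 1.501: 24.0 × 1.501⁷ = 411.980pt
Difference: 411.980 − 114.441 = 297.539pt

297.5pt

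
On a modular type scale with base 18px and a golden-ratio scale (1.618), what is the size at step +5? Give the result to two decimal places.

Every step multiplies by the scale ratio.
18.0 × 1.618⁵ = 18.0 × 11.08901 ≈ 199.60

199.60px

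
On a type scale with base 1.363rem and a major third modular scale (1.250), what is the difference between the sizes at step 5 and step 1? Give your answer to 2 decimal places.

Step 1: 1.363 × 1.250 = 1.7037rem
Step 5: 1.363 × 1.250⁵ = 4.1595rem
Difference: 4.1595 − 1.7037 = 2.4558rem

2.46rem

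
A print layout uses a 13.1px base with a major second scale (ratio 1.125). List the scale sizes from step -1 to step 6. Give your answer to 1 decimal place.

11.6px, 13.1px, 14.7px, 16.6px, 18.7px, 21.0px, 23.6px, 26.6px

Step -1: 13.1 ÷ 1.125 = 11.6
Step 0: 13.1px
Step 1: 13.1 × 1.125 = 14.7
Step 2: 13.1 × 1.125² = 16.6
Step 3: 13.1 × 1.125³ = 18.7
Step 4: 13.1 × 1.125⁴ = 21.0
Step 5: 13.1 × 1.125⁵ = 23.6
Step 6: 13.1 × 1.125⁶ = 26.6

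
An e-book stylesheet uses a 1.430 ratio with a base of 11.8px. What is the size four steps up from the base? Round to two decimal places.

Each step on a modular scale multiplies by the ratio, so the size n steps from the base is base × ratioⁿ.
11.8 × 1.430⁴ = 11.8 × 4.18162 ≈ 49.34

49.34px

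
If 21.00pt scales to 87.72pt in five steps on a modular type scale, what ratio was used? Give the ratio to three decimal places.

1.331

r⁵ = 87.72 / 21.00, so r = (87.72/21.00)^(1/5).
r = 4.1771^(1/5) ≈ 1.3310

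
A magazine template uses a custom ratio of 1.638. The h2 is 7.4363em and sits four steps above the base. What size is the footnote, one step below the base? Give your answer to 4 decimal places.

0.6306em

The gap is -1 − (4) = -5 steps, so the factor is 1.638^-5.
7.4363 ÷ 1.638⁵ = 7.4363 ÷ 11.79151 ≈ 0.6306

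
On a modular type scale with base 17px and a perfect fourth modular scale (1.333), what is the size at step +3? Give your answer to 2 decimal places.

17.0 × 1.333³ = 17.0 × 2.36859 ≈ 40.27

40.27px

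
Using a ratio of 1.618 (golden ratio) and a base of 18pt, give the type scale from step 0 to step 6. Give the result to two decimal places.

18.00pt, 29.12pt, 47.12pt, 76.24pt, 123.36pt, 199.60pt, 322.96pt

Step 0: 18pt
Step 1: 18.0 × 1.618 = 29.12
Step 2: 18.0 × 1.618² = 47.12
Step 3: 18.0 × 1.618³ = 76.24
Step 4: 18.0 × 1.618⁴ = 123.36
Step 5: 18.0 × 1.618⁵ = 199.60
Step 6: 18.0 × 1.618⁶ = 322.96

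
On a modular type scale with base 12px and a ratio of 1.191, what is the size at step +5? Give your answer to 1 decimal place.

Every step multiplies by the scale ratio.
12.0 × 1.191⁵ = 12.0 × 2.39640 ≈ 28.76

28.8px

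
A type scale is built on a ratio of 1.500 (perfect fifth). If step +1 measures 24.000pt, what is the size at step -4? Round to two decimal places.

3.16pt

24.000 ÷ 1.500⁵ = 24.000 ÷ 7.59375 ≈ 3.160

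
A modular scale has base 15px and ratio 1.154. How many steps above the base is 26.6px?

1.154ⁿ = 26.6 / 15 = 1.7733
n = ln(1.7733) / ln(1.154) = 0.5729 / 0.1432 ≈ 4.00

4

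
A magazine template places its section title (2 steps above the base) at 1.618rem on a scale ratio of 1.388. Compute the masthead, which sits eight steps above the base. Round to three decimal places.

The gap is 8 − (2) = 6 steps, so the factor is 1.388^6.
1.618 × 1.388⁶ = 1.618 × 7.15051 ≈ 11.570

11.570rem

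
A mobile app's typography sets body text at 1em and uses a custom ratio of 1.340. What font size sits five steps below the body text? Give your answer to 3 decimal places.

1.0 ÷ 1.340⁵ = 1.0 ÷ 4.32040 ≈ 0.231

0.231em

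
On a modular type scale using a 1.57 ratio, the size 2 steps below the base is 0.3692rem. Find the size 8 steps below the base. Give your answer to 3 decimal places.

0.025rem

Moving from step -2 to step -8 is 6 steps down, so divide by r⁶.
0.3692 ÷ 1.57⁶ = 0.3692 ÷ 14.97607 ≈ 0.025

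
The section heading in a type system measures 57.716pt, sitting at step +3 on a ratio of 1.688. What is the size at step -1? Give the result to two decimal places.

57.716 ÷ 1.688⁴ = 57.716 ÷ 8.11876 ≈ 7.109

7.11pt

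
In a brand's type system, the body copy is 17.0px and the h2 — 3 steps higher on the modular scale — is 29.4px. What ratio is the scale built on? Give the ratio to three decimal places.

1.200

r³ = 29.4 / 17.0, so r = (29.4/17.0)^(1/3).
r = 1.7294^(1/3) ≈ 1.2003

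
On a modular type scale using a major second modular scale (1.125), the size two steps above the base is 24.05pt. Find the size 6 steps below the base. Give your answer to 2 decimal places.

9.37pt

The gap is -6 − (2) = -8 steps, so the factor is 1.125^-8.
24.05 ÷ 1.125⁸ = 24.05 ÷ 2.56578 ≈ 9.373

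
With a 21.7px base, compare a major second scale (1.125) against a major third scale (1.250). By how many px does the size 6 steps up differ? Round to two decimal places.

Major second: 21.7 × 1.125⁶ = 43.9921px
Major third: 21.7 × 1.250⁶ = 82.7789px
Difference: 82.7789 − 43.9921 = 38.7868px

38.79px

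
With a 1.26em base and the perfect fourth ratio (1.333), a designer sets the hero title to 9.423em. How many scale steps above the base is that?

7

1.333ⁿ = 9.423 / 1.26 = 7.4786
n = ln(7.4786) / ln(1.333) = 2.0120 / 0.2874 ≈ 7.00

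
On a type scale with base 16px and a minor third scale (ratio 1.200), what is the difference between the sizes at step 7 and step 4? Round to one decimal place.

24.2px

Step 4: 16.0 × 1.200⁴ = 33.178px
Step 7: 16.0 × 1.200⁷ = 57.331px
Difference: 57.331 − 33.178 = 24.153px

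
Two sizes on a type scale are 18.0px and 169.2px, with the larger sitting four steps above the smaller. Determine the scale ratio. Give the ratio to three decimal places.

1.751

r⁴ = 169.2 / 18.0, so r = (169.2/18.0)^(1/4).
r = 9.4000^(1/4) ≈ 1.7510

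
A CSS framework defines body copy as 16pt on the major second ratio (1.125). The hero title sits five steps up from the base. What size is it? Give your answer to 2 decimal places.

28.83pt

Each step on a modular scale multiplies by the ratio, so the size n steps from the base is base × ratioⁿ.
16.0 × 1.125⁵ = 16.0 × 1.80203 ≈ 28.83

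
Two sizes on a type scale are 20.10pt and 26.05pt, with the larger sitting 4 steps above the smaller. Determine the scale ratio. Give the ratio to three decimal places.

The ratio satisfies 20.10 × r⁴ = 26.05, so r = (26.05 / 20.10)^(1/4).
r = 1.2960^(1/4) ≈ 1.0670

1.067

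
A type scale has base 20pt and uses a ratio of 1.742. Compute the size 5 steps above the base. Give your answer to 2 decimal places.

320.83pt

Each step on a modular scale multiplies by the ratio, so the size n steps from the base is base × ratioⁿ.
20.0 × 1.742⁵ = 20.0 × 16.04134 ≈ 320.83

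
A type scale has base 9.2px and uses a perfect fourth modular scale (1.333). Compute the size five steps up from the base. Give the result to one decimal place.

38.7px

9.2 × 1.333⁵ = 9.2 × 4.20873 ≈ 38.72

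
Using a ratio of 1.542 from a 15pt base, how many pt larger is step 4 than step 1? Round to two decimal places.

61.68pt

Step 1: 15.0 × 1.542 = 23.1300pt
Step 4: 15.0 × 1.542⁴ = 84.8064pt
Difference: 84.8064 − 23.1300 = 61.6764pt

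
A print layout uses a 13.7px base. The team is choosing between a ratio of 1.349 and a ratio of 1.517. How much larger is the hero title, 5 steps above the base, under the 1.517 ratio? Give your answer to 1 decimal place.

At 1.349: 13.7 × 1.349⁵ = 61.204px
At 1.517: 13.7 × 1.517⁵ = 110.065px
Difference: 110.065 − 61.204 = 48.861px

48.9px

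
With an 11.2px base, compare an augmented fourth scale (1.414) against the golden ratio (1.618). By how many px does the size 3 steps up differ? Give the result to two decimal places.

15.78px

Augmented fourth: 11.2 × 1.414³ = 31.6640px
Golden ratio: 11.2 × 1.618³ = 47.4410px
Difference: 47.4410 − 31.6640 = 15.7770px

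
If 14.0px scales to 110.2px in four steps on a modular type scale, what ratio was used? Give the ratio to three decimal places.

The ratio satisfies 14.0 × r⁴ = 110.2, so r = (110.2 / 14.0)^(1/4).
r = 7.8714^(1/4) ≈ 1.6750

1.675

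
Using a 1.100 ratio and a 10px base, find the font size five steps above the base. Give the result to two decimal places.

16.11px

Each step on a modular scale multiplies by the ratio, so the size n steps from the base is base × ratioⁿ.
10.0 × 1.100⁵ = 10.0 × 1.61051 ≈ 16.11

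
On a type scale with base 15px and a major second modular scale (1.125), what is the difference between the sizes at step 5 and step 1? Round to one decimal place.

10.2px

Step 1: 15.0 × 1.125 = 16.875px
Step 5: 15.0 × 1.125⁵ = 27.030px
Difference: 27.030 − 16.875 = 10.155px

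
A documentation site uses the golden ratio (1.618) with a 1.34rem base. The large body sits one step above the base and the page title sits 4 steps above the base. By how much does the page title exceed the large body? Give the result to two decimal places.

Step 1: 1.34 × 1.618 = 2.1681rem
Step 4: 1.34 × 1.618⁴ = 9.1837rem
Difference: 9.1837 − 2.1681 = 7.0156rem

7.02rem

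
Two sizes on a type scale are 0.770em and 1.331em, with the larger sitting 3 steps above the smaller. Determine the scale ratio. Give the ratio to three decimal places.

r³ = 1.331 / 0.770, so r = (1.331/0.770)^(1/3).
r = 1.7286^(1/3) ≈ 1.2001

1.200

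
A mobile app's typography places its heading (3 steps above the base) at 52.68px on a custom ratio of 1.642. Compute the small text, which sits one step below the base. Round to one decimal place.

7.2px

52.68 ÷ 1.642⁴ = 52.68 ÷ 7.26930 ≈ 7.247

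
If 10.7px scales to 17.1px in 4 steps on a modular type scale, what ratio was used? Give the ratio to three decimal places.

r⁴ = 17.1 / 10.7, so r = (17.1/10.7)^(1/4).
r = 1.5981^(1/4) ≈ 1.1244

1.124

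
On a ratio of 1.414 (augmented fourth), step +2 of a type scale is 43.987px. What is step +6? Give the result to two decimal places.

175.84px

43.987 × 1.414⁴ = 43.987 × 3.99758 ≈ 175.842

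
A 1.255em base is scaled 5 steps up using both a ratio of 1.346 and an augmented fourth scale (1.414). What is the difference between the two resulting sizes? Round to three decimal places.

1.549em

At 1.346: 1.255 × 1.346⁵ = 5.54458em
Augmented fourth: 1.255 × 1.414⁵ = 7.09399em
Difference: 7.09399 − 5.54458 = 1.54941em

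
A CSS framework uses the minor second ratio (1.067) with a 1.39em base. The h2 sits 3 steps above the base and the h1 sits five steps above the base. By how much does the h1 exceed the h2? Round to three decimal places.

0.234em

Step 3: 1.39 × 1.067³ = 1.68853em
Step 5: 1.39 × 1.067⁵ = 1.92237em
Difference: 1.92237 − 1.68853 = 0.23384em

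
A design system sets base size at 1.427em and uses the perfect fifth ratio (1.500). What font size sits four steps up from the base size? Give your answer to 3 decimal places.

1.427 × 1.500⁴ = 1.427 × 5.06250 ≈ 7.224

7.224em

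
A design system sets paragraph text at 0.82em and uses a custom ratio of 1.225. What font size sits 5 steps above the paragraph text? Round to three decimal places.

0.82 × 1.225⁵ = 0.82 × 2.75855 ≈ 2.262

2.262em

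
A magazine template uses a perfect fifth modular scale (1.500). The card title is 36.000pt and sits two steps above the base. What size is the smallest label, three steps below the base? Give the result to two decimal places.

The gap is -3 − (2) = -5 steps, so the factor is 1.500^-5.
36.000 ÷ 1.500⁵ = 36.000 ÷ 7.59375 ≈ 4.741

4.74pt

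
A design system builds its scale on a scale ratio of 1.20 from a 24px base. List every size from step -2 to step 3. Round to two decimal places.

Step -2: 24.0 ÷ 1.20² = 16.67
Step -1: 24.0 ÷ 1.20 = 20.00
Step 0: 24px
Step 1: 24.0 × 1.20 = 28.80
Step 2: 24.0 × 1.20² = 34.56
Step 3: 24.0 × 1.20³ = 41.47

16.67px, 20.00px, 24.00px, 28.80px, 34.56px, 41.47px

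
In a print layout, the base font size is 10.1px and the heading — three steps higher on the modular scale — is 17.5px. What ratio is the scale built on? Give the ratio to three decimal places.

1.201

The ratio satisfies 10.1 × r³ = 17.5, so r = (17.5 / 10.1)^(1/3).
r = 1.7327^(1/3) ≈ 1.2011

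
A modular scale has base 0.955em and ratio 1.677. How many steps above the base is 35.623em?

7

1.677ⁿ = 35.623 / 0.955 = 37.3016
n = ln(37.3016) / ln(1.677) = 3.6190 / 0.5170 ≈ 7.00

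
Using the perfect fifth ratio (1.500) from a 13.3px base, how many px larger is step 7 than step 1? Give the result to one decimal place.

Step 1: 13.3 × 1.500 = 19.950px
Step 7: 13.3 × 1.500⁷ = 227.243px
Difference: 227.243 − 19.950 = 207.293px

207.3px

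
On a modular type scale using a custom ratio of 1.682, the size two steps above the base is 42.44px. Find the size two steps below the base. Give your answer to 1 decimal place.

Moving from step +2 to step -2 is 4 steps down, so divide by r⁴.
42.44 ÷ 1.682⁴ = 42.44 ÷ 8.00394 ≈ 5.302

5.3px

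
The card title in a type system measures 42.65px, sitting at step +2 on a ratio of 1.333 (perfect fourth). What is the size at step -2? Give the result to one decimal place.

Moving from step +2 to step -2 is 4 steps down, so divide by r⁴.
42.65 ÷ 1.333⁴ = 42.65 ÷ 3.15733 ≈ 13.508

13.5px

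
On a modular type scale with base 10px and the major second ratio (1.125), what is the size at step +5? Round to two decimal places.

18.02px

Each step on a modular scale multiplies by the ratio, so the size n steps from the base is base × ratioⁿ.
10.0 × 1.125⁵ = 10.0 × 1.80203 ≈ 18.02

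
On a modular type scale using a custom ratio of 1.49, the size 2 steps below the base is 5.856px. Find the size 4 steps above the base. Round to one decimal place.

64.1px

5.856 × 1.49⁶ = 5.856 × 10.94253 ≈ 64.079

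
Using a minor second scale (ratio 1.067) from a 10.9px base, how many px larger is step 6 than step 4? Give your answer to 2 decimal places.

Step 4: 10.9 × 1.067⁴ = 14.1281px
Step 6: 10.9 × 1.067⁶ = 16.0847px
Difference: 16.0847 − 14.1281 = 1.9566px

1.96px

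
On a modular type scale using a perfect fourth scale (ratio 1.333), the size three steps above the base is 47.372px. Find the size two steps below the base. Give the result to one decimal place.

11.3px

47.372 ÷ 1.333⁵ = 47.372 ÷ 4.20873 ≈ 11.256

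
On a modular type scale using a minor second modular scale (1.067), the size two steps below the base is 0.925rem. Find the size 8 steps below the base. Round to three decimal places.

0.627rem

0.925 ÷ 1.067⁶ = 0.925 ÷ 1.47566 ≈ 0.627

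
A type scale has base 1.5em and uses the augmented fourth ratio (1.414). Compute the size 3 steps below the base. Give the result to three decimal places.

0.531em

A modular type scale is a geometric sequence: sizeₙ = base × rⁿ.
1.5 ÷ 1.414³ = 1.5 ÷ 2.82715 ≈ 0.531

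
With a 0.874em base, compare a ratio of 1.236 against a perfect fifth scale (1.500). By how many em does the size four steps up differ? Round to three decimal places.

At 1.236: 0.874 × 1.236⁴ = 2.03979em
Perfect fifth: 0.874 × 1.500⁴ = 4.42462em
Difference: 4.42462 − 2.03979 = 2.38483em

2.385em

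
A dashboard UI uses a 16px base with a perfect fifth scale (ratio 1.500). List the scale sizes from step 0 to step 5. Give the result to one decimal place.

Step 0: 16px
Step 1: 16.0 × 1.500 = 24.0
Step 2: 16.0 × 1.500² = 36.0
Step 3: 16.0 × 1.500³ = 54.0
Step 4: 16.0 × 1.500⁴ = 81.0
Step 5: 16.0 × 1.500⁵ = 121.5

16.0px, 24.0px, 36.0px, 54.0px, 81.0px, 121.5px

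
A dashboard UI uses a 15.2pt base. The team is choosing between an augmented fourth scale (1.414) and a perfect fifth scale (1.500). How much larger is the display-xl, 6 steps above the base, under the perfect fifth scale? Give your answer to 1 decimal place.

51.6pt

Augmented fourth: 15.2 × 1.414⁶ = 121.490pt
Perfect fifth: 15.2 × 1.500⁶ = 173.137pt
Difference: 173.137 − 121.490 = 51.647pt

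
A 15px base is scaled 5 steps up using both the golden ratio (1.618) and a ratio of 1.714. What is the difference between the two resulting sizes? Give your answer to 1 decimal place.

55.6px

Golden ratio: 15.0 × 1.618⁵ = 166.335px
At 1.714: 15.0 × 1.714⁵ = 221.894px
Difference: 221.894 − 166.335 = 55.559px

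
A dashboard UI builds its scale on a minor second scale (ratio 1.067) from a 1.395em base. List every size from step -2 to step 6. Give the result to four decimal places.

1.2253em, 1.3074em, 1.3950em, 1.4885em, 1.5882em, 1.6946em, 1.8081em, 1.9293em, 2.0585em

Step -2: 1.395 ÷ 1.067² = 1.2253
Step -1: 1.395 ÷ 1.067 = 1.3074
Step 0: 1.395em
Step 1: 1.395 × 1.067 = 1.4885
Step 2: 1.395 × 1.067² = 1.5882
Step 3: 1.395 × 1.067³ = 1.6946
Step 4: 1.395 × 1.067⁴ = 1.8081
Step 5: 1.395 × 1.067⁵ = 1.9293
Step 6: 1.395 × 1.067⁶ = 2.0585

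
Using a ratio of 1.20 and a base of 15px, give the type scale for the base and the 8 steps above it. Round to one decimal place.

15.0px, 18.0px, 21.6px, 25.9px, 31.1px, 37.3px, 44.8px, 53.7px, 64.5px

Step 0: 15px
Step 1: 15.0 × 1.20 = 18.0
Step 2: 15.0 × 1.20² = 21.6
Step 3: 15.0 × 1.20³ = 25.9
Step 4: 15.0 × 1.20⁴ = 31.1
Step 5: 15.0 × 1.20⁵ = 37.3
Step 6: 15.0 × 1.20⁶ = 44.8
Step 7: 15.0 × 1.20⁷ = 53.7
Step 8: 15.0 × 1.20⁸ = 64.5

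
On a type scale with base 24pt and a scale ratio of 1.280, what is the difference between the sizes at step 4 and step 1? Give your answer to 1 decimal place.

33.7pt

Step 1: 24.0 × 1.280 = 30.720pt
Step 4: 24.0 × 1.280⁴ = 64.425pt
Difference: 64.425 − 30.720 = 33.705pt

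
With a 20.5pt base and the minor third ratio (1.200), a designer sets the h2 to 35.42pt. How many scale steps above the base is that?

3

1.200ⁿ = 35.42 / 20.5 = 1.7278
n = ln(1.7278) / ln(1.200) = 0.5469 / 0.1823 ≈ 3.00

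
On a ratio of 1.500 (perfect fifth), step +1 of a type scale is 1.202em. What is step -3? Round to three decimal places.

0.237em

1.202 ÷ 1.500⁴ = 1.202 ÷ 5.06250 ≈ 0.237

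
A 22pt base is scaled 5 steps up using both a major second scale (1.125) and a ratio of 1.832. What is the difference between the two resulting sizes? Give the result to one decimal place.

Major second: 22.0 × 1.125⁵ = 39.645pt
At 1.832: 22.0 × 1.832⁵ = 453.994pt
Difference: 453.994 − 39.645 = 414.349pt

414.3pt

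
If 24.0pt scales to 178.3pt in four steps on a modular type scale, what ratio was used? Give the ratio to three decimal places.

1.651

The ratio satisfies 24.0 × r⁴ = 178.3, so r = (178.3 / 24.0)^(1/4).
r = 7.4292^(1/4) ≈ 1.6510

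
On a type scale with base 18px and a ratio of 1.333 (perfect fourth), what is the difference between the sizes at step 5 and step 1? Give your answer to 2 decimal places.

Step 1: 18.0 × 1.333 = 23.9940px
Step 5: 18.0 × 1.333⁵ = 75.7571px
Difference: 75.7571 − 23.9940 = 51.7631px

51.76px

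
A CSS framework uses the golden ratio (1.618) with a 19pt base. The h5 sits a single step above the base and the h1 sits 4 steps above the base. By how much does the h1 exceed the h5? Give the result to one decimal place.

Step 1: 19.0 × 1.618 = 30.742pt
Step 4: 19.0 × 1.618⁴ = 130.217pt
Difference: 130.217 − 30.742 = 99.475pt

99.5pt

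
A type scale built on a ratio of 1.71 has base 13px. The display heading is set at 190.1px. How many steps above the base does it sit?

1.71ⁿ = 190.1 / 13 = 14.6231
n = ln(14.6231) / ln(1.71) = 2.6826 / 0.5365 ≈ 5.00

5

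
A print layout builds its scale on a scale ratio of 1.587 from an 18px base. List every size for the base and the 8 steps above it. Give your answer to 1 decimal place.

Step 0: 18px
Step 1: 18.0 × 1.587 = 28.6
Step 2: 18.0 × 1.587² = 45.3
Step 3: 18.0 × 1.587³ = 71.9
Step 4: 18.0 × 1.587⁴ = 114.2
Step 5: 18.0 × 1.587⁵ = 181.2
Step 6: 18.0 × 1.587⁶ = 287.6
Step 7: 18.0 × 1.587⁷ = 456.4
Step 8: 18.0 × 1.587⁸ = 724.2

18.0px, 28.6px, 45.3px, 71.9px, 114.2px, 181.2px, 287.6px, 456.4px, 724.2px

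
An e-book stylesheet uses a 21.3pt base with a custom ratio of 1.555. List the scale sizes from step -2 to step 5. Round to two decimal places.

Step -2: 21.3 ÷ 1.555² = 8.81
Step -1: 21.3 ÷ 1.555 = 13.70
Step 0: 21.3pt
Step 1: 21.3 × 1.555 = 33.12
Step 2: 21.3 × 1.555² = 51.50
Step 3: 21.3 × 1.555³ = 80.09
Step 4: 21.3 × 1.555⁴ = 124.54
Step 5: 21.3 × 1.555⁵ = 193.66

8.81pt, 13.70pt, 21.30pt, 33.12pt, 51.50pt, 80.09pt, 124.54pt, 193.66pt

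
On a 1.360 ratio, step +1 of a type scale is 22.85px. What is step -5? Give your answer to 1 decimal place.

22.85 ÷ 1.360⁶ = 22.85 ÷ 6.32752 ≈ 3.611

3.6px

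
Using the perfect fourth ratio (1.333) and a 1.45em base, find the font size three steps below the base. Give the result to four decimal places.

A modular type scale is a geometric sequence: sizeₙ = base × rⁿ.
1.45 ÷ 1.333³ = 1.45 ÷ 2.36859 ≈ 0.6122

0.6122em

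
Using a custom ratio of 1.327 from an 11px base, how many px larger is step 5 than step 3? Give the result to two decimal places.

Step 3: 11.0 × 1.327³ = 25.7043px
Step 5: 11.0 × 1.327⁵ = 45.2634px
Difference: 45.2634 − 25.7043 = 19.5591px

19.56px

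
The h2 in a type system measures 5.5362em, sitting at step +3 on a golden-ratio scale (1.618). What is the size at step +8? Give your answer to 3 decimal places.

61.391em

The gap is 8 − (3) = 5 steps, so the factor is 1.618^5.
5.5362 × 1.618⁵ = 5.5362 × 11.08901 ≈ 61.391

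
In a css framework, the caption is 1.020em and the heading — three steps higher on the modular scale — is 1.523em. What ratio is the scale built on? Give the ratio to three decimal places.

r³ = 1.523 / 1.020, so r = (1.523/1.020)^(1/3).
r = 1.4931^(1/3) ≈ 1.1430

1.143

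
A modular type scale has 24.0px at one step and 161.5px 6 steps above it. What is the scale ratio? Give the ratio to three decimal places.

1.374

The ratio satisfies 24.0 × r⁶ = 161.5, so r = (161.5 / 24.0)^(1/6).
r = 6.7292^(1/6) ≈ 1.3740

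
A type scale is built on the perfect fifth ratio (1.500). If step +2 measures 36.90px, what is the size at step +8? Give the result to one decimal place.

The gap is 8 − (2) = 6 steps, so the factor is 1.500^6.
36.90 × 1.500⁶ = 36.90 × 11.39062 ≈ 420.314

420.3px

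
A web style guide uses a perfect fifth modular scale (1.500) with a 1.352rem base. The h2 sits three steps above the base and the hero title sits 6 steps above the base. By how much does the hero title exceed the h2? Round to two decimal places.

Step 3: 1.352 × 1.500³ = 4.5630rem
Step 6: 1.352 × 1.500⁶ = 15.4001rem
Difference: 15.4001 − 4.5630 = 10.8371rem

10.84rem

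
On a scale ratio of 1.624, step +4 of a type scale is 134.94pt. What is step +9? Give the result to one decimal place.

The gap is 9 − (4) = 5 steps, so the factor is 1.624^5.
134.94 × 1.624⁵ = 134.94 × 11.29614 ≈ 1524.301

1524.3pt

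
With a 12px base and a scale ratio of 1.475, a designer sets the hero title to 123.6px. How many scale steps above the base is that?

6

1.475ⁿ = 123.6 / 12 = 10.3000
n = ln(10.3000) / ln(1.475) = 2.3321 / 0.3887 ≈ 6.00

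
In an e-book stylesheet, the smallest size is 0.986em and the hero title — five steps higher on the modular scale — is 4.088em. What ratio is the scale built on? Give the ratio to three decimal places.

1.329

The ratio satisfies 0.986 × r⁵ = 4.088, so r = (4.088 / 0.986)^(1/5).
r = 4.1460^(1/5) ≈ 1.3290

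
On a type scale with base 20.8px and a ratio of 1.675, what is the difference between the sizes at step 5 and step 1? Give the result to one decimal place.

Step 1: 20.8 × 1.675 = 34.840px
Step 5: 20.8 × 1.675⁵ = 274.244px
Difference: 274.244 − 34.840 = 239.404px

239.4px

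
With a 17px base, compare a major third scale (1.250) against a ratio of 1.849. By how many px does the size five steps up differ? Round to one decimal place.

Major third: 17.0 × 1.250⁵ = 51.880px
At 1.849: 17.0 × 1.849⁵ = 367.395px
Difference: 367.395 − 51.880 = 315.515px

315.5px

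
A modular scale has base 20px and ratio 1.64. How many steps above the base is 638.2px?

7

1.64ⁿ = 638.2 / 20 = 31.9100
n = ln(31.9100) / ln(1.64) = 3.4629 / 0.4947 ≈ 7.00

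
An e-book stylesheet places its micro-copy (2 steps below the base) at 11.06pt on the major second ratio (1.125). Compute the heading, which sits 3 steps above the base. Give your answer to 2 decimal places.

The gap is 3 − (-2) = 5 steps, so the factor is 1.125^5.
11.06 × 1.125⁵ = 11.06 × 1.80203 ≈ 19.930

19.93pt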